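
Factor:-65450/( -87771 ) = 3850/5163 = 2^1 * 3^(-1)*5^2*7^1*11^1*1721^ ( - 1) 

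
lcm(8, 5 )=40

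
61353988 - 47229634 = 14124354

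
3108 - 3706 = - 598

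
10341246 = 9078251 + 1262995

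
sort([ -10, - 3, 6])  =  [ - 10, - 3,6 ]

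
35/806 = 35/806 =0.04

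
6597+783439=790036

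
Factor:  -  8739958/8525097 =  - 2^1*3^( - 2)*7^(-1)* 61^1  *  71^1 * 1009^1*135319^( - 1 ) 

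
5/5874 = 5/5874 = 0.00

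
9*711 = 6399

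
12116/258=6058/129 = 46.96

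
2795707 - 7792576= - 4996869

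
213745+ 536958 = 750703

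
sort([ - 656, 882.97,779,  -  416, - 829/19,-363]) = [ - 656 ,-416, -363, - 829/19, 779,882.97 ] 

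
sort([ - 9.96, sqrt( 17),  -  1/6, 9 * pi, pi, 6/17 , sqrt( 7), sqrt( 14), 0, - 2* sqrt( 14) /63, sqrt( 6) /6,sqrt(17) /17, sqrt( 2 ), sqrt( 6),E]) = [ - 9.96, -1/6, - 2*sqrt( 14)/63, 0 , sqrt( 17 ) /17 , 6/17, sqrt(6)/6,sqrt( 2 ),sqrt( 6), sqrt( 7) , E,pi, sqrt ( 14),sqrt (17 ), 9 * pi] 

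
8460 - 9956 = -1496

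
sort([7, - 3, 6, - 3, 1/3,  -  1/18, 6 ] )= [ - 3,  -  3, - 1/18, 1/3,  6, 6, 7 ]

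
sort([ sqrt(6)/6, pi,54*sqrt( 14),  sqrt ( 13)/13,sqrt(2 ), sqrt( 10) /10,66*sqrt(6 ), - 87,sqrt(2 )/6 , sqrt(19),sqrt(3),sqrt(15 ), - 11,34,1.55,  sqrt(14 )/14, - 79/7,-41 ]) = [ - 87, - 41, - 79/7, - 11,sqrt( 2) /6,sqrt(14 ) /14,sqrt(13 )/13,  sqrt(10 ) /10, sqrt( 6)/6,sqrt(2),1.55,  sqrt(3 ),pi, sqrt(15),sqrt(19), 34,  66 * sqrt( 6 ),54 * sqrt(14) ]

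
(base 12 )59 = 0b1000101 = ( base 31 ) 27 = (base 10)69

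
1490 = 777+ 713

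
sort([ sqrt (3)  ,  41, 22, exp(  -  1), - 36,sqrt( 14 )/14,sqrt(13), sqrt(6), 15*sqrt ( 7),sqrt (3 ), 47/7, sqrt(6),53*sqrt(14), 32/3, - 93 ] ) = [  -  93, - 36, sqrt(14)/14, exp ( - 1 ) , sqrt (3), sqrt (3 ), sqrt( 6), sqrt( 6 ), sqrt (13 ), 47/7, 32/3,22, 15*sqrt( 7 ), 41, 53*sqrt( 14)] 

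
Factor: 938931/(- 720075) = -312977/240025 =-5^(-2)*7^1*9601^(  -  1)*44711^1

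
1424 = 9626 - 8202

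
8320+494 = 8814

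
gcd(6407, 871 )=1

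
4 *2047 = 8188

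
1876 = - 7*(-268)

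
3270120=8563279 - 5293159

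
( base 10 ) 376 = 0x178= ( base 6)1424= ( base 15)1a1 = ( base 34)b2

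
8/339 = 8/339= 0.02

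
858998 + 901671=1760669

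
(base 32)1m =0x36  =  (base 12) 46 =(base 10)54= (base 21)2C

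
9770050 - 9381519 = 388531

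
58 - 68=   -  10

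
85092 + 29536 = 114628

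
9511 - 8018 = 1493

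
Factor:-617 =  - 617^1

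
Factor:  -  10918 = -2^1*53^1*103^1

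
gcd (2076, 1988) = 4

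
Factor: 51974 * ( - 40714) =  - 2^2*13^1*1999^1*20357^1 = - 2116069436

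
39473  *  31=1223663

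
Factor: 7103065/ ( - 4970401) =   -  5^1*1420613^1*4970401^( - 1 )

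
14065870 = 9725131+4340739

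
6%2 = 0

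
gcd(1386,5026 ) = 14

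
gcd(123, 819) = 3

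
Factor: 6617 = 13^1*509^1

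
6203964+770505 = 6974469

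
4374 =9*486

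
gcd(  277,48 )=1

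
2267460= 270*8398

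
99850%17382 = 12940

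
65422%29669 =6084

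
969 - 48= 921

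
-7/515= - 1 + 508/515=-  0.01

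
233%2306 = 233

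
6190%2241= 1708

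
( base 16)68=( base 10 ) 104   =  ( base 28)3K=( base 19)59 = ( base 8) 150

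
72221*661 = 47738081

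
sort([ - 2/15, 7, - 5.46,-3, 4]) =[ - 5.46, - 3, - 2/15, 4, 7 ]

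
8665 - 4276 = 4389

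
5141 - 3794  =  1347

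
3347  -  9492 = - 6145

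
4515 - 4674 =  - 159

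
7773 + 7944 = 15717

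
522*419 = 218718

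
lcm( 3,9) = 9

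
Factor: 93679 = 23^1*4073^1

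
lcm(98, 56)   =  392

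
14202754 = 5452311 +8750443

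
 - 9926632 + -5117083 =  - 15043715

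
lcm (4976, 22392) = 44784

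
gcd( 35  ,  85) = 5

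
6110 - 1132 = 4978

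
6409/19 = 337 + 6/19  =  337.32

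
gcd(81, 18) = 9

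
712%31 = 30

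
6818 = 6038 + 780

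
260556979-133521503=127035476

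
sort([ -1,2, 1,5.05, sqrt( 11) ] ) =[ - 1, 1, 2, sqrt ( 11), 5.05]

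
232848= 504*462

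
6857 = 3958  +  2899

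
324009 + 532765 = 856774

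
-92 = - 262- - 170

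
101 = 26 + 75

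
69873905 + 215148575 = 285022480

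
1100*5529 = 6081900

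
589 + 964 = 1553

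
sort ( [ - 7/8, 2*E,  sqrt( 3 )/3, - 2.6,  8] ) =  [-2.6, - 7/8,sqrt ( 3)/3, 2* E, 8]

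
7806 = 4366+3440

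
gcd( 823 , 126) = 1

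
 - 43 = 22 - 65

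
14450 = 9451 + 4999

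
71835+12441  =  84276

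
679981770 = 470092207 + 209889563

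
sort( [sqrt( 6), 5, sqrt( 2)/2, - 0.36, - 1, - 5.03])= [ - 5.03 , - 1,-0.36,sqrt( 2)/2,sqrt( 6),5 ] 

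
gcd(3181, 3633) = 1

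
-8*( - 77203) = 617624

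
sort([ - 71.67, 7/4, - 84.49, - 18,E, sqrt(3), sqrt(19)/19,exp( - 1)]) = [ - 84.49,  -  71.67,-18, sqrt(19) /19,exp( - 1 ),sqrt(3), 7/4,E ] 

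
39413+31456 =70869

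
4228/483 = 604/69  =  8.75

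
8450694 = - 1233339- - 9684033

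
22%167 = 22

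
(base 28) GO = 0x1D8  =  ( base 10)472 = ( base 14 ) 25a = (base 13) 2A4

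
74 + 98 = 172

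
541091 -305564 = 235527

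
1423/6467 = 1423/6467 = 0.22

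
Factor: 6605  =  5^1*1321^1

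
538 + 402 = 940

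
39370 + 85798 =125168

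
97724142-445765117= - 348040975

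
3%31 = 3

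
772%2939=772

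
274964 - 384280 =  - 109316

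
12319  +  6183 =18502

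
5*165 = 825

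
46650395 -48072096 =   -  1421701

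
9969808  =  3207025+6762783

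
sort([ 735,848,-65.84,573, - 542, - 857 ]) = [-857,-542, - 65.84,573,735,  848]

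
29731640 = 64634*460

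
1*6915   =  6915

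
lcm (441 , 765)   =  37485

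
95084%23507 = 1056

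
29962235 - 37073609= - 7111374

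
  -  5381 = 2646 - 8027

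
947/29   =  32 + 19/29 = 32.66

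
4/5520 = 1/1380 = 0.00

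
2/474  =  1/237=0.00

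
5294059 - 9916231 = -4622172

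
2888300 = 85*33980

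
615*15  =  9225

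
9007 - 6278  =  2729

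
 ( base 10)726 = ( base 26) 11O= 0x2d6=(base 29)p1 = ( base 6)3210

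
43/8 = 43/8=5.38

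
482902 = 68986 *7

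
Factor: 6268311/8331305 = 3^2*5^(-1 ) *7^1 * 99497^1*1666261^(-1) 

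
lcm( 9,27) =27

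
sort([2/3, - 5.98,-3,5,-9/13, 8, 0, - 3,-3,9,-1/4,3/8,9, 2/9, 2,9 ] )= [  -  5.98, - 3, - 3, - 3,-9/13, -1/4,0, 2/9, 3/8,2/3 , 2,5,8,  9 , 9,9]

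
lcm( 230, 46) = 230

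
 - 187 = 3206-3393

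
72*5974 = 430128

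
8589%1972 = 701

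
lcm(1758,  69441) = 138882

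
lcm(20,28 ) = 140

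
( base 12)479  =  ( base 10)669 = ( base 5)10134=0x29d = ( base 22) 189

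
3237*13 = 42081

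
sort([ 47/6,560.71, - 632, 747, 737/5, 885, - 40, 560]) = [ - 632, - 40,47/6, 737/5, 560, 560.71,747, 885 ]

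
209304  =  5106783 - 4897479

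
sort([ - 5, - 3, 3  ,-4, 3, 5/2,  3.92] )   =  [ - 5, - 4, - 3,5/2, 3, 3,3.92] 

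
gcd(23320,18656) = 4664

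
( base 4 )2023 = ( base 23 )61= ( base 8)213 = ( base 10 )139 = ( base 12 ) b7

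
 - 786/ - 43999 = 786/43999 = 0.02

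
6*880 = 5280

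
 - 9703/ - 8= 1212+7/8 = 1212.88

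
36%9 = 0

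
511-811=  - 300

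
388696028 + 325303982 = 714000010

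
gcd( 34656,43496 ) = 8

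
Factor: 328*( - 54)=  -  2^4*3^3 * 41^1  =  - 17712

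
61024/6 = 10170+2/3 = 10170.67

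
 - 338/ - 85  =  3  +  83/85 = 3.98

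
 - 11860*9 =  - 106740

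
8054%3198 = 1658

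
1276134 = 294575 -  - 981559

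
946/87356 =473/43678 = 0.01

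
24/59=24/59 = 0.41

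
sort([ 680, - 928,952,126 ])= [ - 928,126,  680,952 ]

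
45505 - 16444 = 29061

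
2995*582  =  1743090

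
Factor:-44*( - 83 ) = 3652 = 2^2*11^1*83^1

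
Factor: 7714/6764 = 2^ ( - 1)*7^1*29^1*89^( - 1)  =  203/178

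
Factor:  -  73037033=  - 73037033^1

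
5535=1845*3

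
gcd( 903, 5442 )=3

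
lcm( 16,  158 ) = 1264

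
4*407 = 1628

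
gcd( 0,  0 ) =0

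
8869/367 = 8869/367 = 24.17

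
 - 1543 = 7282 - 8825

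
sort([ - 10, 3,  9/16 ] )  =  [ - 10,9/16,3]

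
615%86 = 13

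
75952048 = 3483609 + 72468439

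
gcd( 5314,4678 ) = 2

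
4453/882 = 4453/882 = 5.05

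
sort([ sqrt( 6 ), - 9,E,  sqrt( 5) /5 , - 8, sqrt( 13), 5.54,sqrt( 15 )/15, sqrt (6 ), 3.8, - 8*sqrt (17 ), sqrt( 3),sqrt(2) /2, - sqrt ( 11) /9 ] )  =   [ - 8*sqrt(17 ),-9, - 8, - sqrt(11 ) /9, sqrt(15 )/15,sqrt(5 )/5, sqrt( 2)/2,  sqrt( 3),sqrt ( 6 ),sqrt(  6),E , sqrt (13 ),3.8,  5.54 ] 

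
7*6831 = 47817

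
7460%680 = 660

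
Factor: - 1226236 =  - 2^2*11^1*29^1 * 31^2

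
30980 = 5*6196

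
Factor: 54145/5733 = 85/9 = 3^(-2 )*5^1*17^1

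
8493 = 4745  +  3748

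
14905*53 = 789965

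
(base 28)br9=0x24AD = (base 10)9389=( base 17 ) 1F85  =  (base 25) F0E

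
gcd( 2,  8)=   2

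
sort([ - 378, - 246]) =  [ - 378, - 246]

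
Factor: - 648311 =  - 43^1*15077^1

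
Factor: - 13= - 13^1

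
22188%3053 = 817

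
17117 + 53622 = 70739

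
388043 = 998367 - 610324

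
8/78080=1/9760  =  0.00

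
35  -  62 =  -  27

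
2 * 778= 1556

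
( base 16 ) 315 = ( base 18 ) 27f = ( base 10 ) 789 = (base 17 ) 2c7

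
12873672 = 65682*196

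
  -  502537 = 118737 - 621274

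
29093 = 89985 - 60892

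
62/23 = 62/23 = 2.70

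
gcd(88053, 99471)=3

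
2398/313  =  2398/313 =7.66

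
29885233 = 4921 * 6073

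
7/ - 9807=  - 1/1401 = -0.00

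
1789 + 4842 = 6631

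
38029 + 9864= 47893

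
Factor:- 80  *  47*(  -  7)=26320=2^4*5^1*7^1*47^1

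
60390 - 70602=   -  10212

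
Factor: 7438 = 2^1*3719^1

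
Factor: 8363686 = 2^1*19^1*89^1*2473^1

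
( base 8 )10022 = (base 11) 3100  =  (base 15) 1344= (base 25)6ee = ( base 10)4114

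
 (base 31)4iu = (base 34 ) 3SC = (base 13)202C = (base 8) 10520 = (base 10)4432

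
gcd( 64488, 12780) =12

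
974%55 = 39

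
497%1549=497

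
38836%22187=16649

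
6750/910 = 7+38/91 = 7.42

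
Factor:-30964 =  - 2^2*7741^1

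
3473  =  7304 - 3831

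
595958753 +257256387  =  853215140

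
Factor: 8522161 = 8522161^1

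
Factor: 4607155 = 5^1  *  7^1*139^1*947^1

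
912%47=19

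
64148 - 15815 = 48333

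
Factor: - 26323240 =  - 2^3*5^1* 409^1 * 1609^1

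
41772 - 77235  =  -35463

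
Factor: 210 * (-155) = -2^1*3^1 * 5^2 * 7^1*31^1 = - 32550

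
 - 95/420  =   - 19/84=- 0.23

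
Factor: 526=2^1*263^1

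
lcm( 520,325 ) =2600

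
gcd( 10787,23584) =67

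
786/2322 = 131/387 = 0.34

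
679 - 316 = 363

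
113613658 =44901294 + 68712364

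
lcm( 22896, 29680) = 801360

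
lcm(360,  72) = 360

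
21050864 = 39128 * 538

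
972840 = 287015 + 685825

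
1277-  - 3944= 5221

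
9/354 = 3/118 = 0.03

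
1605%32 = 5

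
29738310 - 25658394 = 4079916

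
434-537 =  - 103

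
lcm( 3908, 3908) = 3908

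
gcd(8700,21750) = 4350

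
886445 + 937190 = 1823635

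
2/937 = 2/937= 0.00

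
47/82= 47/82= 0.57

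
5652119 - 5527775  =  124344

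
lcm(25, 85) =425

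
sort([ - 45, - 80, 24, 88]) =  [-80, - 45, 24, 88]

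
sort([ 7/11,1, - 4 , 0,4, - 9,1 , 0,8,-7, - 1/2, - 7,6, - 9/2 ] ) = [  -  9, - 7 ,  -  7,-9/2, -4,-1/2 , 0,0,7/11,1,1,4, 6,8]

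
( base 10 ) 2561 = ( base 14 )d0d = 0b101000000001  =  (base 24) 4ah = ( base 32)2G1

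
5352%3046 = 2306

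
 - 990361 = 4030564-5020925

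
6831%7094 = 6831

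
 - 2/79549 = -2/79549  =  -0.00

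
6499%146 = 75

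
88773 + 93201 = 181974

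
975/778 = 1+197/778 = 1.25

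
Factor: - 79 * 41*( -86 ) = 2^1*41^1  *43^1 * 79^1 = 278554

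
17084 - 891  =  16193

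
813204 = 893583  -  80379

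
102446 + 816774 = 919220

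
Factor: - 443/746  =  -2^( - 1 ) * 373^( - 1 ) * 443^1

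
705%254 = 197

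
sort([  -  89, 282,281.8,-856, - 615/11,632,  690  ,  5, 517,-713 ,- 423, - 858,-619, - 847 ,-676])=[ - 858, - 856, - 847, - 713,-676,  -  619, - 423,-89, - 615/11,5, 281.8, 282, 517, 632,690]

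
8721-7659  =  1062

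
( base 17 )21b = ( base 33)IC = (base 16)25e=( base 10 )606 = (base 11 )501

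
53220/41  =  53220/41=1298.05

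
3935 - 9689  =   - 5754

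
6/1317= 2/439 =0.00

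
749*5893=4413857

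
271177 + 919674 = 1190851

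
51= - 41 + 92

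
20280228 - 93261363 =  - 72981135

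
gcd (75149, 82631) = 1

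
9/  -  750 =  - 1+247/250 = -0.01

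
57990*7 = 405930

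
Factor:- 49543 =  - 13^1*37^1* 103^1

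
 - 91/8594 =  - 91/8594 = - 0.01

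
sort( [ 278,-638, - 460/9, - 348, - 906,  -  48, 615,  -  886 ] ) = [ - 906, - 886, - 638, - 348, - 460/9 , - 48, 278, 615 ] 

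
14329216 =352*40708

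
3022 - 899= 2123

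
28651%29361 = 28651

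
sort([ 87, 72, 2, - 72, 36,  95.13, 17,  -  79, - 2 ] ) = [ - 79, - 72, - 2, 2, 17,36, 72, 87,95.13 ]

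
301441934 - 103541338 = 197900596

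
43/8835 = 43/8835 = 0.00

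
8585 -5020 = 3565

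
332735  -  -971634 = 1304369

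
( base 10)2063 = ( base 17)726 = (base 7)6005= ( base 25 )37D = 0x80f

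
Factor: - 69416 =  - 2^3  *  8677^1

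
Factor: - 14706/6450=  -57/25 = - 3^1*5^( - 2 ) * 19^1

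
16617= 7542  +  9075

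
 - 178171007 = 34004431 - 212175438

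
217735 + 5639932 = 5857667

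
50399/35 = 50399/35 = 1439.97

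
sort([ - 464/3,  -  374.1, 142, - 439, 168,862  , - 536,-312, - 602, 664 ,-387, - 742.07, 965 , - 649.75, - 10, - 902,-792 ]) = [ - 902, - 792, - 742.07, - 649.75, - 602, - 536, - 439 , - 387, - 374.1, - 312, - 464/3, - 10, 142, 168, 664, 862, 965] 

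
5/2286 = 5/2286=0.00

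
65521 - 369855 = -304334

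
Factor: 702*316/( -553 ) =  - 2^3 * 3^3*7^( - 1)*13^1  =  -2808/7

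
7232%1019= 99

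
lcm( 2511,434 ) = 35154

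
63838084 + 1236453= 65074537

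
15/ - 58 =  -15/58 = - 0.26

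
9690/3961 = 570/233 =2.45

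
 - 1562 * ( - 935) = 1460470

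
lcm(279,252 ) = 7812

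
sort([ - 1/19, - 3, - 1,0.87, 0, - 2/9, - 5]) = [ - 5, - 3, - 1, - 2/9, - 1/19 , 0,0.87 ]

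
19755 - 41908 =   -  22153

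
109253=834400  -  725147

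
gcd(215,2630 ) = 5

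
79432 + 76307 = 155739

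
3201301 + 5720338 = 8921639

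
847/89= 9 + 46/89 =9.52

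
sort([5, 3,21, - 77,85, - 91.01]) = [ - 91.01, - 77, 3,5,21,85 ] 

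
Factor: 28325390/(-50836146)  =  -3^ (  -  1 )*5^1*19^1*41^( - 1)*43^1*3467^1*206651^(-1)= - 14162695/25418073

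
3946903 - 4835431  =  -888528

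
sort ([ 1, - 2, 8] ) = [ - 2,1,  8] 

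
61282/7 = 8754 + 4/7 = 8754.57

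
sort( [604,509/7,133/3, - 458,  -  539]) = [ - 539, - 458,133/3 , 509/7,604 ] 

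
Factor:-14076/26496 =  - 17/32 = -2^( - 5) * 17^1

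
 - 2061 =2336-4397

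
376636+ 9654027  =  10030663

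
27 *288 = 7776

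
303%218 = 85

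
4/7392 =1/1848 = 0.00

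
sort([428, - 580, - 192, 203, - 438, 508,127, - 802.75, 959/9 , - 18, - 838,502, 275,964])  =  [ - 838,  -  802.75,- 580,-438, - 192, - 18, 959/9, 127, 203, 275,428,  502, 508, 964 ] 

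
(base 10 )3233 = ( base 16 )ca1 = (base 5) 100413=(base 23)62d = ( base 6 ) 22545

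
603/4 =150 + 3/4 = 150.75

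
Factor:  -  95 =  - 5^1*19^1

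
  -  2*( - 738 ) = 1476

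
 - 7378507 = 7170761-14549268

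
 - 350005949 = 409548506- 759554455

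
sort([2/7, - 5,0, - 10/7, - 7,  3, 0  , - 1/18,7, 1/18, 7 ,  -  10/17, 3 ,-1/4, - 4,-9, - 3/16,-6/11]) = [ - 9,  -  7, - 5, - 4,  -  10/7, -10/17, - 6/11, - 1/4, - 3/16, - 1/18, 0, 0,  1/18, 2/7 , 3,  3,  7,7 ] 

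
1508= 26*58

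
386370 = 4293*90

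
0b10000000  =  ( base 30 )48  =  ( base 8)200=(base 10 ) 128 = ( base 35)3n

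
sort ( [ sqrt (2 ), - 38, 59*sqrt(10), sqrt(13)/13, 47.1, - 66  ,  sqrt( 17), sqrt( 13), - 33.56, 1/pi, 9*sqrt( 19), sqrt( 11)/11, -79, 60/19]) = [ - 79 , - 66, - 38, - 33.56, sqrt( 13 )/13 , sqrt( 11 )/11, 1/pi, sqrt(2),60/19,sqrt ( 13) , sqrt(17),9 * sqrt( 19), 47.1 , 59 * sqrt(10)]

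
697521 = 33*21137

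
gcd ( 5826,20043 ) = 3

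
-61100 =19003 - 80103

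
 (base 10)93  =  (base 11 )85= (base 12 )79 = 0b1011101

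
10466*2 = 20932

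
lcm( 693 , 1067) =67221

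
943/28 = 943/28 = 33.68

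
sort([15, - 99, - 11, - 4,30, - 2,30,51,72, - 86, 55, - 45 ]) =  [ - 99,-86,-45,  -  11, - 4, - 2,15,30, 30,51,55,72 ] 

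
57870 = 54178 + 3692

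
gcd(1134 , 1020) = 6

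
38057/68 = 38057/68 = 559.66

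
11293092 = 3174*3558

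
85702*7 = 599914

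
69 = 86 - 17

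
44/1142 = 22/571 = 0.04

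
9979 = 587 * 17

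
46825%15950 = 14925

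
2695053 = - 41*( -65733 )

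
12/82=6/41  =  0.15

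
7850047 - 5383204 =2466843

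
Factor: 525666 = 2^1 * 3^1*79^1*1109^1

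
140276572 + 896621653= 1036898225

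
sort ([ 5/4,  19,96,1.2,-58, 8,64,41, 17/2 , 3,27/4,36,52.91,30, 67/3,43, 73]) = [  -  58,1.2,5/4,  3, 27/4,8, 17/2 , 19, 67/3,30,36, 41,43,52.91,64,  73,96] 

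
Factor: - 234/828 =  - 13/46 = - 2^( - 1)*13^1*23^ ( - 1) 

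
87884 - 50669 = 37215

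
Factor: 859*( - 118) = - 101362= - 2^1*59^1* 859^1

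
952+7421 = 8373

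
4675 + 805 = 5480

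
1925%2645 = 1925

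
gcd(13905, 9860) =5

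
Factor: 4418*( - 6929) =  - 2^1*13^2*41^1*47^2 = - 30612322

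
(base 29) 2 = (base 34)2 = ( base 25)2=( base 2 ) 10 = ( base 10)2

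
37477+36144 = 73621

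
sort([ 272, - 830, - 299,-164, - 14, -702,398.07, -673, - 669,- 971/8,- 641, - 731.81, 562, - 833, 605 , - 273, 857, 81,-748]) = [-833,- 830,  -  748,-731.81, - 702, - 673, - 669, - 641, - 299,-273, - 164, - 971/8 ,-14,81 , 272,  398.07,562, 605, 857 ] 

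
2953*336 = 992208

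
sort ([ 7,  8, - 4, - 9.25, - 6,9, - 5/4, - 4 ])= [ -9.25, - 6, - 4, - 4, - 5/4 , 7,8,9]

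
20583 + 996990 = 1017573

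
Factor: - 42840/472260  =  -2^1 * 3^1*7^1*463^( - 1) =-  42/463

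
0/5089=0 = 0.00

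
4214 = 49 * 86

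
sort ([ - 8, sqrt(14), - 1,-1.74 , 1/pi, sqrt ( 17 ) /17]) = [-8,-1.74, - 1, sqrt(17)/17,1/pi, sqrt(14)]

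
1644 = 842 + 802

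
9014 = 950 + 8064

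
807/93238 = 807/93238 = 0.01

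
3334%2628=706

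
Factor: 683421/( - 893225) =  -3^1*5^( - 2)*157^1*1451^1*35729^(- 1)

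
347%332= 15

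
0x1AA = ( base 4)12222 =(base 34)ci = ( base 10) 426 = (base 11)358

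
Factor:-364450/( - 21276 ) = 925/54  =  2^(  -  1)* 3^( - 3 ) *5^2*37^1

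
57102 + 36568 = 93670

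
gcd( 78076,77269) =1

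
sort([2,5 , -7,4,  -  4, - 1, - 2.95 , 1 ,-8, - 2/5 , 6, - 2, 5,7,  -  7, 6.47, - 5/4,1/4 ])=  [ - 8,  -  7,  -  7, -4,-2.95, - 2,-5/4, - 1,-2/5, 1/4, 1,  2,4, 5, 5, 6, 6.47,  7]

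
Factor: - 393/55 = -3^1*5^( - 1 )*11^ ( -1)*131^1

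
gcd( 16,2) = 2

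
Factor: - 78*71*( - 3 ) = 2^1*3^2*13^1*71^1 = 16614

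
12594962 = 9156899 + 3438063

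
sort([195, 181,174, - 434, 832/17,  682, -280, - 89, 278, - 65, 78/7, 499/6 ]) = [ - 434,- 280, -89 , - 65, 78/7, 832/17, 499/6, 174, 181,195,  278 , 682 ] 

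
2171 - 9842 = -7671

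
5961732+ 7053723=13015455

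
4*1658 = 6632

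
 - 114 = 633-747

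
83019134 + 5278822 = 88297956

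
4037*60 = 242220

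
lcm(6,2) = 6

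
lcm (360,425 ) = 30600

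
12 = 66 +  - 54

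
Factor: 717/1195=3/5 = 3^1*5^ ( - 1)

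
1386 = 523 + 863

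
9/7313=9/7313 =0.00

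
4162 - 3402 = 760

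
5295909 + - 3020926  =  2274983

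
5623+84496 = 90119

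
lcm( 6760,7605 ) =60840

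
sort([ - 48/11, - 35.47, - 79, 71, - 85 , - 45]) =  [  -  85, - 79, - 45, - 35.47, - 48/11,71]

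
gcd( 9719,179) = 1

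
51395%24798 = 1799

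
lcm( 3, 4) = 12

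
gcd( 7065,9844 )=1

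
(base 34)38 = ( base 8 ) 156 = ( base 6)302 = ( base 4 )1232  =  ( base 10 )110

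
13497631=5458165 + 8039466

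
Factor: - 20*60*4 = - 2^6*3^1 * 5^2 = -4800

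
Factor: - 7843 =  - 11^1*23^1*31^1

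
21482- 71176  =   - 49694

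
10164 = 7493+2671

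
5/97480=1/19496 = 0.00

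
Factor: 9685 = 5^1 *13^1* 149^1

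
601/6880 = 601/6880= 0.09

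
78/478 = 39/239 = 0.16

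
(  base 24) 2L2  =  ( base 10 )1658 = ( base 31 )1MF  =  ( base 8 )3172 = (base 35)1CD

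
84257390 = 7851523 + 76405867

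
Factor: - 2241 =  - 3^3*83^1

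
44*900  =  39600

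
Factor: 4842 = 2^1*3^2*269^1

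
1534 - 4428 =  - 2894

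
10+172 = 182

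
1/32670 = 1/32670 = 0.00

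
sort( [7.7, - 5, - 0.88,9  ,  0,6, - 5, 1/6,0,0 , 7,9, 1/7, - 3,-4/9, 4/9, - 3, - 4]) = [  -  5, - 5, - 4, - 3, - 3,-0.88, - 4/9,0,0, 0,1/7 , 1/6,4/9, 6, 7,7.7, 9, 9]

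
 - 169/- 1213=169/1213 =0.14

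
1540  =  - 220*(-7)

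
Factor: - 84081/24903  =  - 28027/8301 = - 3^( - 1 )*2767^ ( - 1)  *28027^1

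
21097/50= 21097/50 = 421.94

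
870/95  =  9 + 3/19=9.16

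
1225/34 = 36+ 1/34 = 36.03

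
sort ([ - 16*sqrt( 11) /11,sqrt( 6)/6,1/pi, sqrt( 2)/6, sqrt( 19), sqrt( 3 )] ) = [ - 16 * sqrt( 11)/11,sqrt(2)/6,1/pi,sqrt( 6)/6, sqrt ( 3), sqrt (19 )]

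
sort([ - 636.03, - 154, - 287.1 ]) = [ - 636.03, - 287.1, - 154]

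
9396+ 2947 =12343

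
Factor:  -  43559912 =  - 2^3*11^1*277^1*1787^1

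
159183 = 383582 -224399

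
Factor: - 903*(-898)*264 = 2^4*3^2*7^1*11^1*43^1*449^1 = 214076016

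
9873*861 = 8500653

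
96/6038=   48/3019  =  0.02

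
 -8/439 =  - 1 + 431/439= -0.02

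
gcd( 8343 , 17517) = 3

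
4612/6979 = 4612/6979  =  0.66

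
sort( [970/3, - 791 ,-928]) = [-928, - 791, 970/3]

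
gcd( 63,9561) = 3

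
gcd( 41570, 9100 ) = 10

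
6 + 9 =15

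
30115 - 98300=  - 68185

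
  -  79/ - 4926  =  79/4926 = 0.02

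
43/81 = 43/81 = 0.53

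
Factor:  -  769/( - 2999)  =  769^1*2999^( - 1) 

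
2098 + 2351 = 4449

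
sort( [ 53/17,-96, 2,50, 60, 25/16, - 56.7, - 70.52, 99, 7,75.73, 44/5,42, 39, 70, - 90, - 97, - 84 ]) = [ - 97,-96, - 90, - 84,- 70.52, - 56.7 , 25/16,  2, 53/17, 7, 44/5, 39, 42,50 , 60,  70, 75.73, 99]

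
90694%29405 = 2479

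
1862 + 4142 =6004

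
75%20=15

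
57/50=1 + 7/50  =  1.14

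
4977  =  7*711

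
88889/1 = 88889 = 88889.00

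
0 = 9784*0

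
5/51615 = 1/10323 = 0.00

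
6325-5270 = 1055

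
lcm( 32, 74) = 1184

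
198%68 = 62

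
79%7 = 2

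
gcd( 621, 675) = 27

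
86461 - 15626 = 70835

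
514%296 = 218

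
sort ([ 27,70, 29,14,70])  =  [ 14,27,29 , 70 , 70 ] 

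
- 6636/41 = -162 + 6/41 = -161.85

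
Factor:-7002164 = -2^2*13^1*17^1* 89^2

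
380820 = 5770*66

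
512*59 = 30208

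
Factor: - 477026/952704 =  - 2^( -6 )*3^( - 2)*11^1*827^ ( - 1)*21683^1 = -238513/476352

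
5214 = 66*79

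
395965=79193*5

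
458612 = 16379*28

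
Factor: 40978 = 2^1*7^1  *  2927^1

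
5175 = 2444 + 2731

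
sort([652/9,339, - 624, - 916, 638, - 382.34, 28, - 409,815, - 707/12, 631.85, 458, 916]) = [ -916 , - 624, - 409, - 382.34, - 707/12,28, 652/9,339,458, 631.85, 638, 815, 916] 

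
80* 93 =7440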